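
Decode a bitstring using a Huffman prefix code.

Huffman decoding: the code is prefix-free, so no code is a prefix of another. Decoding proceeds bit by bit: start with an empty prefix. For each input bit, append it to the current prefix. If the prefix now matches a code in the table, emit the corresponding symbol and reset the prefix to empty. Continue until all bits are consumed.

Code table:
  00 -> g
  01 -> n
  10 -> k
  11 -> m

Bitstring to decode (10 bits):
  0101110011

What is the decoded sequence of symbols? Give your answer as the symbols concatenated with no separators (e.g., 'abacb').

Answer: nnmgm

Derivation:
Bit 0: prefix='0' (no match yet)
Bit 1: prefix='01' -> emit 'n', reset
Bit 2: prefix='0' (no match yet)
Bit 3: prefix='01' -> emit 'n', reset
Bit 4: prefix='1' (no match yet)
Bit 5: prefix='11' -> emit 'm', reset
Bit 6: prefix='0' (no match yet)
Bit 7: prefix='00' -> emit 'g', reset
Bit 8: prefix='1' (no match yet)
Bit 9: prefix='11' -> emit 'm', reset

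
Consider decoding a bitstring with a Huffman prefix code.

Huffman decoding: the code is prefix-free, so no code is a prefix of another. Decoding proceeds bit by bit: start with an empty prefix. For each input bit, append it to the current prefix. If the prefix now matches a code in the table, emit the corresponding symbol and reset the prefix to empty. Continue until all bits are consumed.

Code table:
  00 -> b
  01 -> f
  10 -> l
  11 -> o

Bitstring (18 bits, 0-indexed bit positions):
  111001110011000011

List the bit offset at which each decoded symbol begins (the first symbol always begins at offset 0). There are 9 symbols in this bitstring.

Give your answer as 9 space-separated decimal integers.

Bit 0: prefix='1' (no match yet)
Bit 1: prefix='11' -> emit 'o', reset
Bit 2: prefix='1' (no match yet)
Bit 3: prefix='10' -> emit 'l', reset
Bit 4: prefix='0' (no match yet)
Bit 5: prefix='01' -> emit 'f', reset
Bit 6: prefix='1' (no match yet)
Bit 7: prefix='11' -> emit 'o', reset
Bit 8: prefix='0' (no match yet)
Bit 9: prefix='00' -> emit 'b', reset
Bit 10: prefix='1' (no match yet)
Bit 11: prefix='11' -> emit 'o', reset
Bit 12: prefix='0' (no match yet)
Bit 13: prefix='00' -> emit 'b', reset
Bit 14: prefix='0' (no match yet)
Bit 15: prefix='00' -> emit 'b', reset
Bit 16: prefix='1' (no match yet)
Bit 17: prefix='11' -> emit 'o', reset

Answer: 0 2 4 6 8 10 12 14 16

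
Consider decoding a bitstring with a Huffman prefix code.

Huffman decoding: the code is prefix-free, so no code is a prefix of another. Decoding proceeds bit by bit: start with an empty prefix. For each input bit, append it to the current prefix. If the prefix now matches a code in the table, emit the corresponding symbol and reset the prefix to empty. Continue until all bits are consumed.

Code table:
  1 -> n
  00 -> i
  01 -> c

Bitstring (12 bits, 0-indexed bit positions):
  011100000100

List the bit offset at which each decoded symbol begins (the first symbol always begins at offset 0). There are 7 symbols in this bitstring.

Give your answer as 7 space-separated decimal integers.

Answer: 0 2 3 4 6 8 10

Derivation:
Bit 0: prefix='0' (no match yet)
Bit 1: prefix='01' -> emit 'c', reset
Bit 2: prefix='1' -> emit 'n', reset
Bit 3: prefix='1' -> emit 'n', reset
Bit 4: prefix='0' (no match yet)
Bit 5: prefix='00' -> emit 'i', reset
Bit 6: prefix='0' (no match yet)
Bit 7: prefix='00' -> emit 'i', reset
Bit 8: prefix='0' (no match yet)
Bit 9: prefix='01' -> emit 'c', reset
Bit 10: prefix='0' (no match yet)
Bit 11: prefix='00' -> emit 'i', reset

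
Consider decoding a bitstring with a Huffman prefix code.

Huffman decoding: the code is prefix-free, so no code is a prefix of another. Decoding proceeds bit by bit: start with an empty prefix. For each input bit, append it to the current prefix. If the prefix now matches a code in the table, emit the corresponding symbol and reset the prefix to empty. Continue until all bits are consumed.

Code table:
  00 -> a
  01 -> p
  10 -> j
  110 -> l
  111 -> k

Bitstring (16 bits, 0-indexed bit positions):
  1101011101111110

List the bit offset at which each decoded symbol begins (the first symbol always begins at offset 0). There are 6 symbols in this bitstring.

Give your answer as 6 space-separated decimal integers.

Bit 0: prefix='1' (no match yet)
Bit 1: prefix='11' (no match yet)
Bit 2: prefix='110' -> emit 'l', reset
Bit 3: prefix='1' (no match yet)
Bit 4: prefix='10' -> emit 'j', reset
Bit 5: prefix='1' (no match yet)
Bit 6: prefix='11' (no match yet)
Bit 7: prefix='111' -> emit 'k', reset
Bit 8: prefix='0' (no match yet)
Bit 9: prefix='01' -> emit 'p', reset
Bit 10: prefix='1' (no match yet)
Bit 11: prefix='11' (no match yet)
Bit 12: prefix='111' -> emit 'k', reset
Bit 13: prefix='1' (no match yet)
Bit 14: prefix='11' (no match yet)
Bit 15: prefix='110' -> emit 'l', reset

Answer: 0 3 5 8 10 13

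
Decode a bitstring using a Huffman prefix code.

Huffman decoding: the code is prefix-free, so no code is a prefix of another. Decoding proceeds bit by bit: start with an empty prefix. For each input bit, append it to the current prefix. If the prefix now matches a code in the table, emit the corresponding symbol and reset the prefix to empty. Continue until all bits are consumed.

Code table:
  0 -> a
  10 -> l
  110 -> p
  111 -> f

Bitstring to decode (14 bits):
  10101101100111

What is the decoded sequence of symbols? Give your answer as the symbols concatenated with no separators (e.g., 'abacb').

Bit 0: prefix='1' (no match yet)
Bit 1: prefix='10' -> emit 'l', reset
Bit 2: prefix='1' (no match yet)
Bit 3: prefix='10' -> emit 'l', reset
Bit 4: prefix='1' (no match yet)
Bit 5: prefix='11' (no match yet)
Bit 6: prefix='110' -> emit 'p', reset
Bit 7: prefix='1' (no match yet)
Bit 8: prefix='11' (no match yet)
Bit 9: prefix='110' -> emit 'p', reset
Bit 10: prefix='0' -> emit 'a', reset
Bit 11: prefix='1' (no match yet)
Bit 12: prefix='11' (no match yet)
Bit 13: prefix='111' -> emit 'f', reset

Answer: llppaf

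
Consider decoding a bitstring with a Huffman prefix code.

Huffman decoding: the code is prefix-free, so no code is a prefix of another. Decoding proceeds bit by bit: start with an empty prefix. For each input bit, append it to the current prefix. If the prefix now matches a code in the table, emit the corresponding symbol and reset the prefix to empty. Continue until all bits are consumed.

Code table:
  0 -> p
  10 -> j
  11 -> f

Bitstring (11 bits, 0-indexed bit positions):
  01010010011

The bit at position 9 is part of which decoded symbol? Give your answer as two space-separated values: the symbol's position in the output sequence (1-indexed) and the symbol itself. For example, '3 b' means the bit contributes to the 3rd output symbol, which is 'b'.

Bit 0: prefix='0' -> emit 'p', reset
Bit 1: prefix='1' (no match yet)
Bit 2: prefix='10' -> emit 'j', reset
Bit 3: prefix='1' (no match yet)
Bit 4: prefix='10' -> emit 'j', reset
Bit 5: prefix='0' -> emit 'p', reset
Bit 6: prefix='1' (no match yet)
Bit 7: prefix='10' -> emit 'j', reset
Bit 8: prefix='0' -> emit 'p', reset
Bit 9: prefix='1' (no match yet)
Bit 10: prefix='11' -> emit 'f', reset

Answer: 7 f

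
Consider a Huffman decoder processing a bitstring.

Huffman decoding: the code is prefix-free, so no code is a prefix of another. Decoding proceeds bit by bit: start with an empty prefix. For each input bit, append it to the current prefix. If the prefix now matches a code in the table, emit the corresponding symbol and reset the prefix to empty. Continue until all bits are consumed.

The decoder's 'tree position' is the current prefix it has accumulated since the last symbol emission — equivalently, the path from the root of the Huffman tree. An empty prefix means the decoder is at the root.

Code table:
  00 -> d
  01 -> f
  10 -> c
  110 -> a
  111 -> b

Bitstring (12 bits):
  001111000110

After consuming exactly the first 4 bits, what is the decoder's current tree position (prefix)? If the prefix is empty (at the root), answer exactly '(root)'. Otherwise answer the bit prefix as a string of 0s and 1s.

Bit 0: prefix='0' (no match yet)
Bit 1: prefix='00' -> emit 'd', reset
Bit 2: prefix='1' (no match yet)
Bit 3: prefix='11' (no match yet)

Answer: 11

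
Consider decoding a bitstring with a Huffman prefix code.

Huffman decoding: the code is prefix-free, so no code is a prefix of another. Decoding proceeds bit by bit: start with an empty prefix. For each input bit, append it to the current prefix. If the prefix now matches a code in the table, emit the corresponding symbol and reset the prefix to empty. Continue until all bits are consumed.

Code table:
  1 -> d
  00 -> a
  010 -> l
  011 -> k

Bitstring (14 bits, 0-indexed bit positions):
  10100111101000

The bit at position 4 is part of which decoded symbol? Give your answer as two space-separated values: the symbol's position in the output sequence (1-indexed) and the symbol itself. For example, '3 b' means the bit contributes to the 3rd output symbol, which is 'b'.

Bit 0: prefix='1' -> emit 'd', reset
Bit 1: prefix='0' (no match yet)
Bit 2: prefix='01' (no match yet)
Bit 3: prefix='010' -> emit 'l', reset
Bit 4: prefix='0' (no match yet)
Bit 5: prefix='01' (no match yet)
Bit 6: prefix='011' -> emit 'k', reset
Bit 7: prefix='1' -> emit 'd', reset
Bit 8: prefix='1' -> emit 'd', reset

Answer: 3 k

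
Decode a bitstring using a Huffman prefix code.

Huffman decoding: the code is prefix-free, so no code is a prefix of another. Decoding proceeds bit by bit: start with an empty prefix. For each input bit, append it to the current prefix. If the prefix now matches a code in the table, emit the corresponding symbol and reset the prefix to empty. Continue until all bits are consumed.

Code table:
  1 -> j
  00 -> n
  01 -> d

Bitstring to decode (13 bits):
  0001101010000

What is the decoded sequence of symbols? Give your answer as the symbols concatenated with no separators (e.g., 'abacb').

Answer: ndjddnn

Derivation:
Bit 0: prefix='0' (no match yet)
Bit 1: prefix='00' -> emit 'n', reset
Bit 2: prefix='0' (no match yet)
Bit 3: prefix='01' -> emit 'd', reset
Bit 4: prefix='1' -> emit 'j', reset
Bit 5: prefix='0' (no match yet)
Bit 6: prefix='01' -> emit 'd', reset
Bit 7: prefix='0' (no match yet)
Bit 8: prefix='01' -> emit 'd', reset
Bit 9: prefix='0' (no match yet)
Bit 10: prefix='00' -> emit 'n', reset
Bit 11: prefix='0' (no match yet)
Bit 12: prefix='00' -> emit 'n', reset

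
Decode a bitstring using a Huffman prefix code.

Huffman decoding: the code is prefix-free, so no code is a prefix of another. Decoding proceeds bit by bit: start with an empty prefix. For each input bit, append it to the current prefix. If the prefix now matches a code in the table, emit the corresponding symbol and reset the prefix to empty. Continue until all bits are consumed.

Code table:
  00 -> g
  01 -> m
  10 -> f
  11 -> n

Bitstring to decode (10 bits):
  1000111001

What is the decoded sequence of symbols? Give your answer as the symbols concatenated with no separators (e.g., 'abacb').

Answer: fgnfm

Derivation:
Bit 0: prefix='1' (no match yet)
Bit 1: prefix='10' -> emit 'f', reset
Bit 2: prefix='0' (no match yet)
Bit 3: prefix='00' -> emit 'g', reset
Bit 4: prefix='1' (no match yet)
Bit 5: prefix='11' -> emit 'n', reset
Bit 6: prefix='1' (no match yet)
Bit 7: prefix='10' -> emit 'f', reset
Bit 8: prefix='0' (no match yet)
Bit 9: prefix='01' -> emit 'm', reset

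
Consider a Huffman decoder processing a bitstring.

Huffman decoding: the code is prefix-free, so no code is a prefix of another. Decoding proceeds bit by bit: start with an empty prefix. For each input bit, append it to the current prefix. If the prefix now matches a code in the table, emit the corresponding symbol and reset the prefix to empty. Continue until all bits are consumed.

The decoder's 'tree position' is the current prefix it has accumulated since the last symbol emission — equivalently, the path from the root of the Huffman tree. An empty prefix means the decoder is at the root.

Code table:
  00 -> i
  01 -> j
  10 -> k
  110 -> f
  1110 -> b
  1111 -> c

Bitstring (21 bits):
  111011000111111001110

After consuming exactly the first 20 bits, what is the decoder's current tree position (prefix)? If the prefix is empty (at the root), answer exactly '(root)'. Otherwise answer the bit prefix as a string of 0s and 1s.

Bit 0: prefix='1' (no match yet)
Bit 1: prefix='11' (no match yet)
Bit 2: prefix='111' (no match yet)
Bit 3: prefix='1110' -> emit 'b', reset
Bit 4: prefix='1' (no match yet)
Bit 5: prefix='11' (no match yet)
Bit 6: prefix='110' -> emit 'f', reset
Bit 7: prefix='0' (no match yet)
Bit 8: prefix='00' -> emit 'i', reset
Bit 9: prefix='1' (no match yet)
Bit 10: prefix='11' (no match yet)
Bit 11: prefix='111' (no match yet)
Bit 12: prefix='1111' -> emit 'c', reset
Bit 13: prefix='1' (no match yet)
Bit 14: prefix='11' (no match yet)
Bit 15: prefix='110' -> emit 'f', reset
Bit 16: prefix='0' (no match yet)
Bit 17: prefix='01' -> emit 'j', reset
Bit 18: prefix='1' (no match yet)
Bit 19: prefix='11' (no match yet)

Answer: 11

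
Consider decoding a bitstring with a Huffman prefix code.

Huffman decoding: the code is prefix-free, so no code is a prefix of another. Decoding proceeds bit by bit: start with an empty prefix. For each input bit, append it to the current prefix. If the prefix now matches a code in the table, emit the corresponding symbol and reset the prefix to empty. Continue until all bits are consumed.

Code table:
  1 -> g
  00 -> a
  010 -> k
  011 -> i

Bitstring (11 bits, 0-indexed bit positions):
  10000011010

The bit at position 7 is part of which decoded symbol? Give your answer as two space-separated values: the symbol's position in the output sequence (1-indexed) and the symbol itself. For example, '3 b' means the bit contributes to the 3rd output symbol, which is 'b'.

Answer: 4 i

Derivation:
Bit 0: prefix='1' -> emit 'g', reset
Bit 1: prefix='0' (no match yet)
Bit 2: prefix='00' -> emit 'a', reset
Bit 3: prefix='0' (no match yet)
Bit 4: prefix='00' -> emit 'a', reset
Bit 5: prefix='0' (no match yet)
Bit 6: prefix='01' (no match yet)
Bit 7: prefix='011' -> emit 'i', reset
Bit 8: prefix='0' (no match yet)
Bit 9: prefix='01' (no match yet)
Bit 10: prefix='010' -> emit 'k', reset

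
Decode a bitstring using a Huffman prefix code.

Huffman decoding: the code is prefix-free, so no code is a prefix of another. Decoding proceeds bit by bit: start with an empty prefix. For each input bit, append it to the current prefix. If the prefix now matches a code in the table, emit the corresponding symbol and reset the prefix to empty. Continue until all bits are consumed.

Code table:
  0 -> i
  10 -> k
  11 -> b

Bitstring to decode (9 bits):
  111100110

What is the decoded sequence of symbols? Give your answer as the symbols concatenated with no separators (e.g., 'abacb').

Bit 0: prefix='1' (no match yet)
Bit 1: prefix='11' -> emit 'b', reset
Bit 2: prefix='1' (no match yet)
Bit 3: prefix='11' -> emit 'b', reset
Bit 4: prefix='0' -> emit 'i', reset
Bit 5: prefix='0' -> emit 'i', reset
Bit 6: prefix='1' (no match yet)
Bit 7: prefix='11' -> emit 'b', reset
Bit 8: prefix='0' -> emit 'i', reset

Answer: bbiibi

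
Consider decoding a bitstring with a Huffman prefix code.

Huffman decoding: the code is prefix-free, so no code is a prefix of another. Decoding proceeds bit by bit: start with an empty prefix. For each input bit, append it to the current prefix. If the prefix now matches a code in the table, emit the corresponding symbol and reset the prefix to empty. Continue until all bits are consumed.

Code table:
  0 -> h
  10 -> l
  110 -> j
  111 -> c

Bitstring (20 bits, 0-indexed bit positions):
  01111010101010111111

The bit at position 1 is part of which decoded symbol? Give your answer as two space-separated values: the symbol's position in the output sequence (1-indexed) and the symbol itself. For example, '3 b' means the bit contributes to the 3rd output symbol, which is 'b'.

Bit 0: prefix='0' -> emit 'h', reset
Bit 1: prefix='1' (no match yet)
Bit 2: prefix='11' (no match yet)
Bit 3: prefix='111' -> emit 'c', reset
Bit 4: prefix='1' (no match yet)
Bit 5: prefix='10' -> emit 'l', reset

Answer: 2 c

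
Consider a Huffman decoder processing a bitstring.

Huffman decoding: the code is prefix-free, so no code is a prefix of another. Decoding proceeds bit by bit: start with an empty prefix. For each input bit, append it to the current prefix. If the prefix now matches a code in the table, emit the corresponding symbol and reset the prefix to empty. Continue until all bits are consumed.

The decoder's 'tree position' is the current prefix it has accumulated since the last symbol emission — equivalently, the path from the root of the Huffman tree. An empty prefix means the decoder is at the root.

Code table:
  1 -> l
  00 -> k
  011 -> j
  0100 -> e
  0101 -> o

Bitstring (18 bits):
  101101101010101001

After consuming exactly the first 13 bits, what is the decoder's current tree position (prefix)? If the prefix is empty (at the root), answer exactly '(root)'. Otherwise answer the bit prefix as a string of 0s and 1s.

Answer: 01

Derivation:
Bit 0: prefix='1' -> emit 'l', reset
Bit 1: prefix='0' (no match yet)
Bit 2: prefix='01' (no match yet)
Bit 3: prefix='011' -> emit 'j', reset
Bit 4: prefix='0' (no match yet)
Bit 5: prefix='01' (no match yet)
Bit 6: prefix='011' -> emit 'j', reset
Bit 7: prefix='0' (no match yet)
Bit 8: prefix='01' (no match yet)
Bit 9: prefix='010' (no match yet)
Bit 10: prefix='0101' -> emit 'o', reset
Bit 11: prefix='0' (no match yet)
Bit 12: prefix='01' (no match yet)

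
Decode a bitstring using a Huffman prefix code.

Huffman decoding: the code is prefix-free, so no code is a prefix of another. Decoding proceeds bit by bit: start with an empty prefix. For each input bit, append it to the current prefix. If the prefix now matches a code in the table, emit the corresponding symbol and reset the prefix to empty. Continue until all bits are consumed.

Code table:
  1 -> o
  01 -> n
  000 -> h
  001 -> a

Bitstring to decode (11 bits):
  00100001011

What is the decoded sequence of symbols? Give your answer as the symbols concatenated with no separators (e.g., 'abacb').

Bit 0: prefix='0' (no match yet)
Bit 1: prefix='00' (no match yet)
Bit 2: prefix='001' -> emit 'a', reset
Bit 3: prefix='0' (no match yet)
Bit 4: prefix='00' (no match yet)
Bit 5: prefix='000' -> emit 'h', reset
Bit 6: prefix='0' (no match yet)
Bit 7: prefix='01' -> emit 'n', reset
Bit 8: prefix='0' (no match yet)
Bit 9: prefix='01' -> emit 'n', reset
Bit 10: prefix='1' -> emit 'o', reset

Answer: ahnno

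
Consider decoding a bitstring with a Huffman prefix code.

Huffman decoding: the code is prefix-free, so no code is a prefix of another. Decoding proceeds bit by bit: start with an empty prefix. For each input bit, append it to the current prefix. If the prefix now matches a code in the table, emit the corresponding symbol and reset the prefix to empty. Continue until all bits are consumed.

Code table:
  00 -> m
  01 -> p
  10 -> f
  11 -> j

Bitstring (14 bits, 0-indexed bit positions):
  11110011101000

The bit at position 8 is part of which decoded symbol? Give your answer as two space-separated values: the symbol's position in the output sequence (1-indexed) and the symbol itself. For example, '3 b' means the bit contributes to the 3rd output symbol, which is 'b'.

Bit 0: prefix='1' (no match yet)
Bit 1: prefix='11' -> emit 'j', reset
Bit 2: prefix='1' (no match yet)
Bit 3: prefix='11' -> emit 'j', reset
Bit 4: prefix='0' (no match yet)
Bit 5: prefix='00' -> emit 'm', reset
Bit 6: prefix='1' (no match yet)
Bit 7: prefix='11' -> emit 'j', reset
Bit 8: prefix='1' (no match yet)
Bit 9: prefix='10' -> emit 'f', reset
Bit 10: prefix='1' (no match yet)
Bit 11: prefix='10' -> emit 'f', reset
Bit 12: prefix='0' (no match yet)

Answer: 5 f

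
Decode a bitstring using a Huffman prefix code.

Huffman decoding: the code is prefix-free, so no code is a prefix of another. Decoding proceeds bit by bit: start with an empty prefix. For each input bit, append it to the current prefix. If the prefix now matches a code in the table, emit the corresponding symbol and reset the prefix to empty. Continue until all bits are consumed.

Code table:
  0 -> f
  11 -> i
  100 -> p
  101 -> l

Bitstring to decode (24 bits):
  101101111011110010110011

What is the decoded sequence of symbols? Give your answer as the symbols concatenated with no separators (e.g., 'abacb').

Bit 0: prefix='1' (no match yet)
Bit 1: prefix='10' (no match yet)
Bit 2: prefix='101' -> emit 'l', reset
Bit 3: prefix='1' (no match yet)
Bit 4: prefix='10' (no match yet)
Bit 5: prefix='101' -> emit 'l', reset
Bit 6: prefix='1' (no match yet)
Bit 7: prefix='11' -> emit 'i', reset
Bit 8: prefix='1' (no match yet)
Bit 9: prefix='10' (no match yet)
Bit 10: prefix='101' -> emit 'l', reset
Bit 11: prefix='1' (no match yet)
Bit 12: prefix='11' -> emit 'i', reset
Bit 13: prefix='1' (no match yet)
Bit 14: prefix='10' (no match yet)
Bit 15: prefix='100' -> emit 'p', reset
Bit 16: prefix='1' (no match yet)
Bit 17: prefix='10' (no match yet)
Bit 18: prefix='101' -> emit 'l', reset
Bit 19: prefix='1' (no match yet)
Bit 20: prefix='10' (no match yet)
Bit 21: prefix='100' -> emit 'p', reset
Bit 22: prefix='1' (no match yet)
Bit 23: prefix='11' -> emit 'i', reset

Answer: lliliplpi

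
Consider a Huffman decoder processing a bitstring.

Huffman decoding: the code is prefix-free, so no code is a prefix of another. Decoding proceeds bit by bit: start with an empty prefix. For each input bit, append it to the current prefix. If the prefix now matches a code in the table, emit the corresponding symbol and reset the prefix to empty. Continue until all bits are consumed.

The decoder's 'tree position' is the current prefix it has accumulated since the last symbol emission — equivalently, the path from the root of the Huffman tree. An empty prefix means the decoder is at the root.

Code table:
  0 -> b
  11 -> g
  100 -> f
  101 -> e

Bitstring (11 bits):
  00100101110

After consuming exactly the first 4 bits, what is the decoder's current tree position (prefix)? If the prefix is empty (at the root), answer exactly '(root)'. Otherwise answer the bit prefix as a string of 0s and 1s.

Answer: 10

Derivation:
Bit 0: prefix='0' -> emit 'b', reset
Bit 1: prefix='0' -> emit 'b', reset
Bit 2: prefix='1' (no match yet)
Bit 3: prefix='10' (no match yet)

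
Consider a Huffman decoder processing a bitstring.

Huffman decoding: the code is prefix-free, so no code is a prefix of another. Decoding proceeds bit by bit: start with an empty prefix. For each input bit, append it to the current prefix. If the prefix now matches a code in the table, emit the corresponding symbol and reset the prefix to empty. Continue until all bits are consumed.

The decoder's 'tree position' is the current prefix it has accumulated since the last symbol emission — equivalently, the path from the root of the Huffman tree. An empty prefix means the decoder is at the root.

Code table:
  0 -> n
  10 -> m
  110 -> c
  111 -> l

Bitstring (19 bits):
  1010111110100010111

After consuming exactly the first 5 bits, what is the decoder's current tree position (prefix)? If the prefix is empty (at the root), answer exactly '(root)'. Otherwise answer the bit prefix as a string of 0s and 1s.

Answer: 1

Derivation:
Bit 0: prefix='1' (no match yet)
Bit 1: prefix='10' -> emit 'm', reset
Bit 2: prefix='1' (no match yet)
Bit 3: prefix='10' -> emit 'm', reset
Bit 4: prefix='1' (no match yet)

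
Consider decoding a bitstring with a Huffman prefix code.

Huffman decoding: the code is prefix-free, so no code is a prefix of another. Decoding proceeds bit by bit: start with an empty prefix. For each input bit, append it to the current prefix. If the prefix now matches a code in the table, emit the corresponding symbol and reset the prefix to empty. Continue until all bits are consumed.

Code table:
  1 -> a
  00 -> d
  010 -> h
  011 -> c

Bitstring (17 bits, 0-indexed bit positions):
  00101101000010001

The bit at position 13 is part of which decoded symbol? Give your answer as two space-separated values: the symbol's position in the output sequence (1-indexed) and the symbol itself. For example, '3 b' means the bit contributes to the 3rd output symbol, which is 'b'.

Answer: 6 h

Derivation:
Bit 0: prefix='0' (no match yet)
Bit 1: prefix='00' -> emit 'd', reset
Bit 2: prefix='1' -> emit 'a', reset
Bit 3: prefix='0' (no match yet)
Bit 4: prefix='01' (no match yet)
Bit 5: prefix='011' -> emit 'c', reset
Bit 6: prefix='0' (no match yet)
Bit 7: prefix='01' (no match yet)
Bit 8: prefix='010' -> emit 'h', reset
Bit 9: prefix='0' (no match yet)
Bit 10: prefix='00' -> emit 'd', reset
Bit 11: prefix='0' (no match yet)
Bit 12: prefix='01' (no match yet)
Bit 13: prefix='010' -> emit 'h', reset
Bit 14: prefix='0' (no match yet)
Bit 15: prefix='00' -> emit 'd', reset
Bit 16: prefix='1' -> emit 'a', reset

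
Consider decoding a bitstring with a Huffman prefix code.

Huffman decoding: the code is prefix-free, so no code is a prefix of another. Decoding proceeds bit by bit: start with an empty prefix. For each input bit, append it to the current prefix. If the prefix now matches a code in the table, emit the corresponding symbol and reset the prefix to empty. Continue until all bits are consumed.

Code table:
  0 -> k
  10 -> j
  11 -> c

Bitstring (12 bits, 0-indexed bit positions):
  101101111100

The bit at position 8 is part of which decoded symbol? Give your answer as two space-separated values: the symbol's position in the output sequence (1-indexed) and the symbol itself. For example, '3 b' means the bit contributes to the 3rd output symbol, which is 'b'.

Bit 0: prefix='1' (no match yet)
Bit 1: prefix='10' -> emit 'j', reset
Bit 2: prefix='1' (no match yet)
Bit 3: prefix='11' -> emit 'c', reset
Bit 4: prefix='0' -> emit 'k', reset
Bit 5: prefix='1' (no match yet)
Bit 6: prefix='11' -> emit 'c', reset
Bit 7: prefix='1' (no match yet)
Bit 8: prefix='11' -> emit 'c', reset
Bit 9: prefix='1' (no match yet)
Bit 10: prefix='10' -> emit 'j', reset
Bit 11: prefix='0' -> emit 'k', reset

Answer: 5 c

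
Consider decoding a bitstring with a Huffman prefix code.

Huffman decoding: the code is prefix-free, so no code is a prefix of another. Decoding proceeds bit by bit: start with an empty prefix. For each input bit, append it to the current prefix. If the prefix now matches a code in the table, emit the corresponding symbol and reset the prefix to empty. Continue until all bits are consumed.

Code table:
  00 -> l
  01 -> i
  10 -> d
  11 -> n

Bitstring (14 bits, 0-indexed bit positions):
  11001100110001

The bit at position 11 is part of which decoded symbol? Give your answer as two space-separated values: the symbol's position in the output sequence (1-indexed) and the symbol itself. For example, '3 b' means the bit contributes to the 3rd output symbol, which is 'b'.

Bit 0: prefix='1' (no match yet)
Bit 1: prefix='11' -> emit 'n', reset
Bit 2: prefix='0' (no match yet)
Bit 3: prefix='00' -> emit 'l', reset
Bit 4: prefix='1' (no match yet)
Bit 5: prefix='11' -> emit 'n', reset
Bit 6: prefix='0' (no match yet)
Bit 7: prefix='00' -> emit 'l', reset
Bit 8: prefix='1' (no match yet)
Bit 9: prefix='11' -> emit 'n', reset
Bit 10: prefix='0' (no match yet)
Bit 11: prefix='00' -> emit 'l', reset
Bit 12: prefix='0' (no match yet)
Bit 13: prefix='01' -> emit 'i', reset

Answer: 6 l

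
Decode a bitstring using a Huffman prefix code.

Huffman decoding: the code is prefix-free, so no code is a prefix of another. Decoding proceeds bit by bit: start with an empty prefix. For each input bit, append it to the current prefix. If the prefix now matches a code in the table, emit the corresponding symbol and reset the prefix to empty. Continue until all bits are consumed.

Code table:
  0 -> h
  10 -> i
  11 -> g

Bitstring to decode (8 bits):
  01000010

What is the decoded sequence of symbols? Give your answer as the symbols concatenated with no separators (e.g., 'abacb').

Bit 0: prefix='0' -> emit 'h', reset
Bit 1: prefix='1' (no match yet)
Bit 2: prefix='10' -> emit 'i', reset
Bit 3: prefix='0' -> emit 'h', reset
Bit 4: prefix='0' -> emit 'h', reset
Bit 5: prefix='0' -> emit 'h', reset
Bit 6: prefix='1' (no match yet)
Bit 7: prefix='10' -> emit 'i', reset

Answer: hihhhi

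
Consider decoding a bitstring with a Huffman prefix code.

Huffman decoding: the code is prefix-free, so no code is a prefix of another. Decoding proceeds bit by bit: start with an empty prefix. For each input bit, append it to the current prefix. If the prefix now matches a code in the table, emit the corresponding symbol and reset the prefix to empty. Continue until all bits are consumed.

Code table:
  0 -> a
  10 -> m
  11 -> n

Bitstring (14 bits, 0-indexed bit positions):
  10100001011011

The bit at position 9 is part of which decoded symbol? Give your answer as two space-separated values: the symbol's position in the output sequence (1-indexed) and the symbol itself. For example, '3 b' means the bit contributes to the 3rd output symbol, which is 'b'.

Bit 0: prefix='1' (no match yet)
Bit 1: prefix='10' -> emit 'm', reset
Bit 2: prefix='1' (no match yet)
Bit 3: prefix='10' -> emit 'm', reset
Bit 4: prefix='0' -> emit 'a', reset
Bit 5: prefix='0' -> emit 'a', reset
Bit 6: prefix='0' -> emit 'a', reset
Bit 7: prefix='1' (no match yet)
Bit 8: prefix='10' -> emit 'm', reset
Bit 9: prefix='1' (no match yet)
Bit 10: prefix='11' -> emit 'n', reset
Bit 11: prefix='0' -> emit 'a', reset
Bit 12: prefix='1' (no match yet)
Bit 13: prefix='11' -> emit 'n', reset

Answer: 7 n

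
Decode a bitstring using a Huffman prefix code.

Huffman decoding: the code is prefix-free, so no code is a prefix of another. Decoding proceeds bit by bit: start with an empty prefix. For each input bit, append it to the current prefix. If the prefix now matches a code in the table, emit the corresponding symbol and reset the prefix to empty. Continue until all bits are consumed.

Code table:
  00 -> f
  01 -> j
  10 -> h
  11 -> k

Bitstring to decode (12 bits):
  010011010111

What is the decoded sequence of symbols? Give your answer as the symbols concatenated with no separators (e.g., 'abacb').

Answer: jfkjjk

Derivation:
Bit 0: prefix='0' (no match yet)
Bit 1: prefix='01' -> emit 'j', reset
Bit 2: prefix='0' (no match yet)
Bit 3: prefix='00' -> emit 'f', reset
Bit 4: prefix='1' (no match yet)
Bit 5: prefix='11' -> emit 'k', reset
Bit 6: prefix='0' (no match yet)
Bit 7: prefix='01' -> emit 'j', reset
Bit 8: prefix='0' (no match yet)
Bit 9: prefix='01' -> emit 'j', reset
Bit 10: prefix='1' (no match yet)
Bit 11: prefix='11' -> emit 'k', reset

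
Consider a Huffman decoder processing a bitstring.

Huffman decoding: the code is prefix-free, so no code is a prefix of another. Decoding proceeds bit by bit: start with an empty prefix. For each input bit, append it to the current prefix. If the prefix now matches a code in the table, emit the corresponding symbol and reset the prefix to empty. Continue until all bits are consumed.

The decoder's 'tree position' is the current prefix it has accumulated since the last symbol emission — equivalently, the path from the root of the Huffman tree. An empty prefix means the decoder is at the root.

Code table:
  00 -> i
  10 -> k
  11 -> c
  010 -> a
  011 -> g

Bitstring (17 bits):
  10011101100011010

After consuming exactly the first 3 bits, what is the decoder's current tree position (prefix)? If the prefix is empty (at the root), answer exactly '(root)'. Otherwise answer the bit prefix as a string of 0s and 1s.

Answer: 0

Derivation:
Bit 0: prefix='1' (no match yet)
Bit 1: prefix='10' -> emit 'k', reset
Bit 2: prefix='0' (no match yet)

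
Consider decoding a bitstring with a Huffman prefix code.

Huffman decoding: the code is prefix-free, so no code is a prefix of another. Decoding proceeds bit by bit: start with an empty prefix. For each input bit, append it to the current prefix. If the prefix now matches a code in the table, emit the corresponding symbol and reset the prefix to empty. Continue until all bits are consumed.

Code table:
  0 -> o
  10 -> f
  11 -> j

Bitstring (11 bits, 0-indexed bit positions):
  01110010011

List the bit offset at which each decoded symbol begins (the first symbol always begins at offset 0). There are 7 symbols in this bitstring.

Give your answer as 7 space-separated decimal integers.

Answer: 0 1 3 5 6 8 9

Derivation:
Bit 0: prefix='0' -> emit 'o', reset
Bit 1: prefix='1' (no match yet)
Bit 2: prefix='11' -> emit 'j', reset
Bit 3: prefix='1' (no match yet)
Bit 4: prefix='10' -> emit 'f', reset
Bit 5: prefix='0' -> emit 'o', reset
Bit 6: prefix='1' (no match yet)
Bit 7: prefix='10' -> emit 'f', reset
Bit 8: prefix='0' -> emit 'o', reset
Bit 9: prefix='1' (no match yet)
Bit 10: prefix='11' -> emit 'j', reset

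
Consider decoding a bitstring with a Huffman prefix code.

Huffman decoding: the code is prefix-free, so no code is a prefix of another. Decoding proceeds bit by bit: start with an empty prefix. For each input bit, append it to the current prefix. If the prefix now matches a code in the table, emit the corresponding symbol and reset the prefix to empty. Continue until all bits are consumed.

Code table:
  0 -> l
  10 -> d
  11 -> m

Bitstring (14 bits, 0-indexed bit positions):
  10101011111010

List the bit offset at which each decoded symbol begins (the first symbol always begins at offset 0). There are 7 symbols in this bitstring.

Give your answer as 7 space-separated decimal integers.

Answer: 0 2 4 6 8 10 12

Derivation:
Bit 0: prefix='1' (no match yet)
Bit 1: prefix='10' -> emit 'd', reset
Bit 2: prefix='1' (no match yet)
Bit 3: prefix='10' -> emit 'd', reset
Bit 4: prefix='1' (no match yet)
Bit 5: prefix='10' -> emit 'd', reset
Bit 6: prefix='1' (no match yet)
Bit 7: prefix='11' -> emit 'm', reset
Bit 8: prefix='1' (no match yet)
Bit 9: prefix='11' -> emit 'm', reset
Bit 10: prefix='1' (no match yet)
Bit 11: prefix='10' -> emit 'd', reset
Bit 12: prefix='1' (no match yet)
Bit 13: prefix='10' -> emit 'd', reset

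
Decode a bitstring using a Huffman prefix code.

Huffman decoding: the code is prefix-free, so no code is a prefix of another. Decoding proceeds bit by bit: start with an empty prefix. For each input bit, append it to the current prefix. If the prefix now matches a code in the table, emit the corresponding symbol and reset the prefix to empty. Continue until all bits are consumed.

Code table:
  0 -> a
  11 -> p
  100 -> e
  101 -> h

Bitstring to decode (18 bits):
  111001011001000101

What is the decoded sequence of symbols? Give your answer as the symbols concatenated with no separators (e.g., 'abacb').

Bit 0: prefix='1' (no match yet)
Bit 1: prefix='11' -> emit 'p', reset
Bit 2: prefix='1' (no match yet)
Bit 3: prefix='10' (no match yet)
Bit 4: prefix='100' -> emit 'e', reset
Bit 5: prefix='1' (no match yet)
Bit 6: prefix='10' (no match yet)
Bit 7: prefix='101' -> emit 'h', reset
Bit 8: prefix='1' (no match yet)
Bit 9: prefix='10' (no match yet)
Bit 10: prefix='100' -> emit 'e', reset
Bit 11: prefix='1' (no match yet)
Bit 12: prefix='10' (no match yet)
Bit 13: prefix='100' -> emit 'e', reset
Bit 14: prefix='0' -> emit 'a', reset
Bit 15: prefix='1' (no match yet)
Bit 16: prefix='10' (no match yet)
Bit 17: prefix='101' -> emit 'h', reset

Answer: peheeah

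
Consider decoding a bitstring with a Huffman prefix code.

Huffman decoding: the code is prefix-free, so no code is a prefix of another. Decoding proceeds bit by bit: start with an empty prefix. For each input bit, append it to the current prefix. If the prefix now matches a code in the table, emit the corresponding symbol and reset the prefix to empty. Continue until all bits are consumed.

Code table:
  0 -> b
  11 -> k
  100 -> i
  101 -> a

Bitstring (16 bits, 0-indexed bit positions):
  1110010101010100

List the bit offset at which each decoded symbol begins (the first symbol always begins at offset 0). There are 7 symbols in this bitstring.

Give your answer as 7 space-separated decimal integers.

Answer: 0 2 5 8 9 12 13

Derivation:
Bit 0: prefix='1' (no match yet)
Bit 1: prefix='11' -> emit 'k', reset
Bit 2: prefix='1' (no match yet)
Bit 3: prefix='10' (no match yet)
Bit 4: prefix='100' -> emit 'i', reset
Bit 5: prefix='1' (no match yet)
Bit 6: prefix='10' (no match yet)
Bit 7: prefix='101' -> emit 'a', reset
Bit 8: prefix='0' -> emit 'b', reset
Bit 9: prefix='1' (no match yet)
Bit 10: prefix='10' (no match yet)
Bit 11: prefix='101' -> emit 'a', reset
Bit 12: prefix='0' -> emit 'b', reset
Bit 13: prefix='1' (no match yet)
Bit 14: prefix='10' (no match yet)
Bit 15: prefix='100' -> emit 'i', reset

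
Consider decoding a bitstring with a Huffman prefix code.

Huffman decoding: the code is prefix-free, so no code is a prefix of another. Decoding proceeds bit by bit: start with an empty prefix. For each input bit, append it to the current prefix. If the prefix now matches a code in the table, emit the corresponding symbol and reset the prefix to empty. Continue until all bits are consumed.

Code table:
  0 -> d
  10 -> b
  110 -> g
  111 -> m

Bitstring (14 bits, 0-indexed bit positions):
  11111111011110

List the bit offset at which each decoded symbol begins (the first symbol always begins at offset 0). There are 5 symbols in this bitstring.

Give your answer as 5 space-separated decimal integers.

Answer: 0 3 6 9 12

Derivation:
Bit 0: prefix='1' (no match yet)
Bit 1: prefix='11' (no match yet)
Bit 2: prefix='111' -> emit 'm', reset
Bit 3: prefix='1' (no match yet)
Bit 4: prefix='11' (no match yet)
Bit 5: prefix='111' -> emit 'm', reset
Bit 6: prefix='1' (no match yet)
Bit 7: prefix='11' (no match yet)
Bit 8: prefix='110' -> emit 'g', reset
Bit 9: prefix='1' (no match yet)
Bit 10: prefix='11' (no match yet)
Bit 11: prefix='111' -> emit 'm', reset
Bit 12: prefix='1' (no match yet)
Bit 13: prefix='10' -> emit 'b', reset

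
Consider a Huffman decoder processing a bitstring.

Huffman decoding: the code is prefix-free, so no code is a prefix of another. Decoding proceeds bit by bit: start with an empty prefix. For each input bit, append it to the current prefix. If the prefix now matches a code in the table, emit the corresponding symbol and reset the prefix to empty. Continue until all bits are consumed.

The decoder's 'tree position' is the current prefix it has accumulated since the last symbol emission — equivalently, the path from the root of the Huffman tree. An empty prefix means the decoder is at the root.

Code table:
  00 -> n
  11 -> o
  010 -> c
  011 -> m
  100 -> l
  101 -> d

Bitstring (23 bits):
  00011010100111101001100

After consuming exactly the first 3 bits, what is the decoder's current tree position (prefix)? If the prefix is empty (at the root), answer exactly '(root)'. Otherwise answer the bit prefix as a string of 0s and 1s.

Answer: 0

Derivation:
Bit 0: prefix='0' (no match yet)
Bit 1: prefix='00' -> emit 'n', reset
Bit 2: prefix='0' (no match yet)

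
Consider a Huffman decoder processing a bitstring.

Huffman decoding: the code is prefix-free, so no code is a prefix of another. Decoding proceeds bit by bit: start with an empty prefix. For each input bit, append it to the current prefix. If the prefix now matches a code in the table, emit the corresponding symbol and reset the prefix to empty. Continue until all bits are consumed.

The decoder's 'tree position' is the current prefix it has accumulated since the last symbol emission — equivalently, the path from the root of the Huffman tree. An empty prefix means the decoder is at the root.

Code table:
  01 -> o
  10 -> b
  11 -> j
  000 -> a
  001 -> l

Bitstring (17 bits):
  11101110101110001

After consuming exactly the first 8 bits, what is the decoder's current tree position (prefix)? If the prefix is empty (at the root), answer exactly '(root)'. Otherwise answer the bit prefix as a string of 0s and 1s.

Bit 0: prefix='1' (no match yet)
Bit 1: prefix='11' -> emit 'j', reset
Bit 2: prefix='1' (no match yet)
Bit 3: prefix='10' -> emit 'b', reset
Bit 4: prefix='1' (no match yet)
Bit 5: prefix='11' -> emit 'j', reset
Bit 6: prefix='1' (no match yet)
Bit 7: prefix='10' -> emit 'b', reset

Answer: (root)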